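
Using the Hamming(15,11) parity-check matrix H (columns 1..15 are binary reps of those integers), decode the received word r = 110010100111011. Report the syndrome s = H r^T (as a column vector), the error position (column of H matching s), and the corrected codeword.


s = (1, 1, 0, 1)^T, error position = 13, corrected codeword c = 110010100111111

Compute s = H r^T mod 2 one row at a time:
  s_1 = 0 + 0 + 1 + 1 + 1 + 0 + 1 + 1 = 5 ≡ 1 (mod 2).
  s_2 = 0 + 1 + 0 + 1 + 1 + 0 + 1 + 1 = 5 ≡ 1 (mod 2).
  s_3 = 1 + 0 + 0 + 1 + 1 + 1 + 1 + 1 = 6 ≡ 0 (mod 2).
  s_4 = 1 + 0 + 1 + 1 + 0 + 1 + 0 + 1 = 5 ≡ 1 (mod 2).
s = (1, 1, 0, 1)^T — this equals column 13 of H (binary 1101), so error is at position 13.
Correct: flip bit 13 of r = 110010100111011 to get c = 110010100111111.


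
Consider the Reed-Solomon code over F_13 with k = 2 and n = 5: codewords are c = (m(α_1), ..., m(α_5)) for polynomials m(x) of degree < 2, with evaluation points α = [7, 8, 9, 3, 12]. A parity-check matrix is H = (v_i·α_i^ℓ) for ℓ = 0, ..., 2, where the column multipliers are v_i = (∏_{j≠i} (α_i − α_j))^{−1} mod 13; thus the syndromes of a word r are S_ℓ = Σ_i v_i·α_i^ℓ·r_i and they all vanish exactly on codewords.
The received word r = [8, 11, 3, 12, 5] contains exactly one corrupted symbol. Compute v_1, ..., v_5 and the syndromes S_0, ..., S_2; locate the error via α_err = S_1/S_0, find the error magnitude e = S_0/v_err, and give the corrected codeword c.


S = (11, 12, 6), error at position 1, error magnitude e = 2, c = [6, 11, 3, 12, 5].

Step 1: column multipliers v_i = (∏_{j≠i}(α_i − α_j))^{−1} mod 13.
  i = 1 (α = 7): (7−8)(7−9)(7−3)(7−12) = (−1)·(−2)·4·(−5) = −40 ≡ 12, so v_1 = 12^{−1} = 12 (mod 13).
  i = 2 (α = 8): (8−7)(8−9)(8−3)(8−12) = 1·(−1)·5·(−4) = 20 ≡ 7, so v_2 = 7^{−1} = 2 (mod 13).
  i = 3 (α = 9): (9−7)(9−8)(9−3)(9−12) = 2·1·6·(−3) = −36 ≡ 3, so v_3 = 3^{−1} = 9 (mod 13).
  i = 4 (α = 3): (3−7)(3−8)(3−9)(3−12) = (−4)·(−5)·(−6)·(−9) = 1080 ≡ 1, so v_4 = 1^{−1} = 1 (mod 13).
  i = 5 (α = 12): (12−7)(12−8)(12−9)(12−3) = 5·4·3·9 = 540 ≡ 7, so v_5 = 7^{−1} = 2 (mod 13).
  v = [12, 2, 9, 1, 2].
Step 2: syndromes of r = [8, 11, 3, 12, 5] (all sums mod 13).
  S_0 = Σ v_i r_i = 12·8 + 2·11 + 9·3 + 1·12 + 2·5 = 167 ≡ 11.
  S_1 = Σ v_i α_i r_i = 12·7·8 + 2·8·11 + 9·9·3 + 1·3·12 + 2·12·5 = 1247 ≡ 12.
  α_i^2 mod 13 = [10, 12, 3, 9, 1].
  S_2 = Σ v_i α_i^2 r_i = 12·10·8 + 2·12·11 + 9·3·3 + 1·9·12 + 2·1·5 = 1423 ≡ 6.
  S = (11, 12, 6) ≠ 0, so r is not a codeword (an error is present).
Step 3: locate the error. For a single error e at position i, S_ℓ = v_i·e·α_i^ℓ, so α_err = S_1/S_0.
  S_0^{−1} = 11^{−1} = 6 (mod 13), so α_err = 12·6 = 72 ≡ 7 = α_1. Error position i = 1.
  Consistency check: S_2/S_1 = 6·12 = 72 ≡ 7 = α_err ✓ (single-error assumption holds).
Step 4: error magnitude e = S_0/v_1 = S_0·∏_{j≠1}(α_1 − α_j) = 11·12 = 132 ≡ 2 (mod 13).
Step 5: correct position 1: c_1 = r_1 − e = 8 − 2 ≡ 6 (mod 13). Hence c = [6, 11, 3, 12, 5].
  Check: interpolating c through the α_i gives m(x) = 10 + 5·x (degree < 2) with m(α_i) = c_i for every i, so c is indeed a codeword.


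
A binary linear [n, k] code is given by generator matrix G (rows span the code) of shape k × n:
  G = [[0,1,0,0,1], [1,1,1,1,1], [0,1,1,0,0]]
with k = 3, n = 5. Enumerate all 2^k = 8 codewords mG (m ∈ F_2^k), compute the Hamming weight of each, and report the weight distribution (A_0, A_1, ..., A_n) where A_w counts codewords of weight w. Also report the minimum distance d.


Weight distribution: A_0 = 1, A_2 = 3, A_3 = 3, A_5 = 1. Minimum distance d = 2.

Enumerate all 2^3 = 8 messages m ∈ F_2^3.
For each, compute codeword c = mG in F_2^5, then tally its weight.
  m = 000 → c = 00000, weight = 0.
  m = 100 → c = 01001, weight = 2.
  m = 010 → c = 11111, weight = 5.
  m = 110 → c = 10110, weight = 3.
  m = 001 → c = 01100, weight = 2.
  m = 101 → c = 00101, weight = 2.
  m = 011 → c = 10011, weight = 3.
  m = 111 → c = 11010, weight = 3.
Tally weights:
  weight 0: 1 codewords.
  weight 2: 3 codewords.
  weight 3: 3 codewords.
  weight 5: 1 codewords.
Minimum distance d = smallest w > 0 with A_w > 0 = 2.
Sanity: Σ A_w = 8 = 2^3 = 8 ✓.


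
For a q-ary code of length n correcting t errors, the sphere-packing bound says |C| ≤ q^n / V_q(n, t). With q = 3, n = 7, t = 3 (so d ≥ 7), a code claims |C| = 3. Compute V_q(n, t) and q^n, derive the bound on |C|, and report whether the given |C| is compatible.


V_q(n, t) = 379, q^n = 2187, Hamming bound = 5, |C| = 3 ≤ bound (satisfied).

Step 1: Compute V_q(n, t) = Σ_{j=0}^3 C(n, j) (q−1)^j.
  j = 0: C(7,0)·(2)^0 = 1·1 = 1.
  j = 1: C(7,1)·(2)^1 = 7·2 = 14.
  j = 2: C(7,2)·(2)^2 = 21·4 = 84.
  j = 3: C(7,3)·(2)^3 = 35·8 = 280.
  V_q(n, t) = 1 + 14 + 84 + 280 = 379.
Step 2: q^n = 3^7 = 2187.
Step 3: Hamming bound ⌊q^n / V_q(n,t)⌋ = ⌊2187/379⌋ = 5.
Step 4: Compare |C| = 3 to 5: satisfied.
The claimed |C| lies below the Hamming bound.


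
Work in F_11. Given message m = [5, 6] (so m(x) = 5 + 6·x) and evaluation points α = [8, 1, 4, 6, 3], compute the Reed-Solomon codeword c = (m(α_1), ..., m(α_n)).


c = [9, 0, 7, 8, 1]

Message polynomial: m(x) = 5 + 6·x (mod 11).
For each evaluation point α_i, compute m(α_i) mod 11:
  α_1 = 8: Horner steps 6 → 9, so m(8) = 9.
  α_2 = 1: Horner steps 6 → 0, so m(1) = 0.
  α_3 = 4: Horner steps 6 → 7, so m(4) = 7.
  α_4 = 6: Horner steps 6 → 8, so m(6) = 8.
  α_5 = 3: Horner steps 6 → 1, so m(3) = 1.
Codeword c = [9, 0, 7, 8, 1] ∈ F_11^5.


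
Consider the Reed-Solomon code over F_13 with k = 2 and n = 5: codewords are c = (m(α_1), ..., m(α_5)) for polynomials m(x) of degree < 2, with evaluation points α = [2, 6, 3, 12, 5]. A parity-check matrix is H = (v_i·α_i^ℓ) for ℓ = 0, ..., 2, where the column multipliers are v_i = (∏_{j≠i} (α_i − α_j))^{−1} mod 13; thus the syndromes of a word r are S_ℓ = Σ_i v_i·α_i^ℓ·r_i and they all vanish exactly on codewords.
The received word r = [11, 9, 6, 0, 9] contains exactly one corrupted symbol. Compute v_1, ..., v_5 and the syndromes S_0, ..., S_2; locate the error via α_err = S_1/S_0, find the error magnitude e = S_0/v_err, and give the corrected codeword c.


S = (3, 5, 4), error at position 2, error magnitude e = 5, c = [11, 4, 6, 0, 9].

Step 1: column multipliers v_i = (∏_{j≠i}(α_i − α_j))^{−1} mod 13.
  i = 1 (α = 2): (2−6)(2−3)(2−12)(2−5) = (−4)·(−1)·(−10)·(−3) = 120 ≡ 3, so v_1 = 3^{−1} = 9 (mod 13).
  i = 2 (α = 6): (6−2)(6−3)(6−12)(6−5) = 4·3·(−6)·1 = −72 ≡ 6, so v_2 = 6^{−1} = 11 (mod 13).
  i = 3 (α = 3): (3−2)(3−6)(3−12)(3−5) = 1·(−3)·(−9)·(−2) = −54 ≡ 11, so v_3 = 11^{−1} = 6 (mod 13).
  i = 4 (α = 12): (12−2)(12−6)(12−3)(12−5) = 10·6·9·7 = 3780 ≡ 10, so v_4 = 10^{−1} = 4 (mod 13).
  i = 5 (α = 5): (5−2)(5−6)(5−3)(5−12) = 3·(−1)·2·(−7) = 42 ≡ 3, so v_5 = 3^{−1} = 9 (mod 13).
  v = [9, 11, 6, 4, 9].
Step 2: syndromes of r = [11, 9, 6, 0, 9] (all sums mod 13).
  S_0 = Σ v_i r_i = 9·11 + 11·9 + 6·6 + 4·0 + 9·9 = 315 ≡ 3.
  S_1 = Σ v_i α_i r_i = 9·2·11 + 11·6·9 + 6·3·6 + 4·12·0 + 9·5·9 = 1305 ≡ 5.
  α_i^2 mod 13 = [4, 10, 9, 1, 12].
  S_2 = Σ v_i α_i^2 r_i = 9·4·11 + 11·10·9 + 6·9·6 + 4·1·0 + 9·12·9 = 2682 ≡ 4.
  S = (3, 5, 4) ≠ 0, so r is not a codeword (an error is present).
Step 3: locate the error. For a single error e at position i, S_ℓ = v_i·e·α_i^ℓ, so α_err = S_1/S_0.
  S_0^{−1} = 3^{−1} = 9 (mod 13), so α_err = 5·9 = 45 ≡ 6 = α_2. Error position i = 2.
  Consistency check: S_2/S_1 = 4·8 = 32 ≡ 6 = α_err ✓ (single-error assumption holds).
Step 4: error magnitude e = S_0/v_2 = S_0·∏_{j≠2}(α_2 − α_j) = 3·6 = 18 ≡ 5 (mod 13).
Step 5: correct position 2: c_2 = r_2 − e = 9 − 5 ≡ 4 (mod 13). Hence c = [11, 4, 6, 0, 9].
  Check: interpolating c through the α_i gives m(x) = 8 + 8·x (degree < 2) with m(α_i) = c_i for every i, so c is indeed a codeword.


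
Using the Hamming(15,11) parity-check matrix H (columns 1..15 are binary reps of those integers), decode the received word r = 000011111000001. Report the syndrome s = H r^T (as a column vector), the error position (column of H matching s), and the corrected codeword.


s = (1, 0, 1, 0)^T, error position = 10, corrected codeword c = 000011111100001

Compute s = H r^T mod 2 one row at a time:
  s_1 = 1 + 1 + 0 + 0 + 0 + 0 + 0 + 1 = 3 ≡ 1 (mod 2).
  s_2 = 0 + 1 + 1 + 1 + 0 + 0 + 0 + 1 = 4 ≡ 0 (mod 2).
  s_3 = 0 + 0 + 1 + 1 + 0 + 0 + 0 + 1 = 3 ≡ 1 (mod 2).
  s_4 = 0 + 0 + 1 + 1 + 1 + 0 + 0 + 1 = 4 ≡ 0 (mod 2).
s = (1, 0, 1, 0)^T — this equals column 10 of H (binary 1010), so error is at position 10.
Correct: flip bit 10 of r = 000011111000001 to get c = 000011111100001.


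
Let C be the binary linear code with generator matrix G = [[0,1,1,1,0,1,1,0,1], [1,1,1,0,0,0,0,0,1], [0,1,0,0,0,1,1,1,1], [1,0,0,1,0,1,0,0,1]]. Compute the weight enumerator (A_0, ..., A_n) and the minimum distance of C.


Weight distribution: A_0 = 1, A_2 = 1, A_3 = 2, A_4 = 5, A_5 = 6, A_6 = 1. Minimum distance d = 2.

Enumerate all 2^4 = 16 messages m ∈ F_2^4.
For each, compute codeword c = mG in F_2^9, then tally its weight.
  m = 0000 → c = 000000000, weight = 0.
  m = 1000 → c = 011101101, weight = 6.
  m = 0100 → c = 111000001, weight = 4.
  m = 1100 → c = 100101100, weight = 4.
  m = 0010 → c = 010001111, weight = 5.
  m = 1010 → c = 001100010, weight = 3.
  m = 0110 → c = 101001110, weight = 5.
  m = 1110 → c = 110100011, weight = 5.
  m = 0001 → c = 100101001, weight = 4.
  m = 1001 → c = 111000100, weight = 4.
  m = 0101 → c = 011101000, weight = 4.
  m = 1101 → c = 000000101, weight = 2.
  m = 0011 → c = 110100110, weight = 5.
  m = 1011 → c = 101001011, weight = 5.
  m = 0111 → c = 001100111, weight = 5.
  m = 1111 → c = 010001010, weight = 3.
Tally weights:
  weight 0: 1 codewords.
  weight 2: 1 codewords.
  weight 3: 2 codewords.
  weight 4: 5 codewords.
  weight 5: 6 codewords.
  weight 6: 1 codewords.
Minimum distance d = smallest w > 0 with A_w > 0 = 2.
Sanity: Σ A_w = 16 = 2^4 = 16 ✓.


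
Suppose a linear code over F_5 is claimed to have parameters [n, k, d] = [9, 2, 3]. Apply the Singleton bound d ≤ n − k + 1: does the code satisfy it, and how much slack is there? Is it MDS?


Singleton RHS = n − k + 1 = 8, slack = 5, bound satisfied, not MDS.

Singleton bound: d ≤ n − k + 1.
Here n = 9, k = 2, so n − k + 1 = 8.
Given d = 3, check d ≤ 8: YES.
Slack = (n − k + 1) − d = 5.
The code is NOT MDS (slack = 5 > 0).
Description: the claimed parameters are [9, 2, 3]_5; such a code would be non-MDS.


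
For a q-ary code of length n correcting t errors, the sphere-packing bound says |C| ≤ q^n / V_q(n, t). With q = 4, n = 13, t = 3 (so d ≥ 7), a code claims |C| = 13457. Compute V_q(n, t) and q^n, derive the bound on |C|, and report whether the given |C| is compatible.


V_q(n, t) = 8464, q^n = 67108864, Hamming bound = 7928, |C| = 13457 > bound (violated).

Step 1: Compute V_q(n, t) = Σ_{j=0}^3 C(n, j) (q−1)^j.
  j = 0: C(13,0)·(3)^0 = 1·1 = 1.
  j = 1: C(13,1)·(3)^1 = 13·3 = 39.
  j = 2: C(13,2)·(3)^2 = 78·9 = 702.
  j = 3: C(13,3)·(3)^3 = 286·27 = 7722.
  V_q(n, t) = 1 + 39 + 702 + 7722 = 8464.
Step 2: q^n = 4^13 = 67108864.
Step 3: Hamming bound ⌊q^n / V_q(n,t)⌋ = ⌊67108864/8464⌋ = 7928.
Step 4: Compare |C| = 13457 to 7928: violated.
The claimed |C| lies above the Hamming bound, so no 4-ary code of length 13 with d ≥ 7 can have 13457 codewords.


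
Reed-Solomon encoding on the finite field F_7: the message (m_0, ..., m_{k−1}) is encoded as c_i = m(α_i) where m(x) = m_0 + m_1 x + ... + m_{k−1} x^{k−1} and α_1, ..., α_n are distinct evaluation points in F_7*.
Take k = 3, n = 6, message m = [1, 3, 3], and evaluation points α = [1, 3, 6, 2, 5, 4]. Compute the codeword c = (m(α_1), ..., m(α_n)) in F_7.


c = [0, 2, 1, 5, 0, 5]

Message polynomial: m(x) = 1 + 3·x + 3·x^2 (mod 7).
For each evaluation point α_i, compute m(α_i) mod 7:
  α_1 = 1: Horner steps 3 → 6 → 0, so m(1) = 0.
  α_2 = 3: Horner steps 3 → 5 → 2, so m(3) = 2.
  α_3 = 6: Horner steps 3 → 0 → 1, so m(6) = 1.
  α_4 = 2: Horner steps 3 → 2 → 5, so m(2) = 5.
  α_5 = 5: Horner steps 3 → 4 → 0, so m(5) = 0.
  α_6 = 4: Horner steps 3 → 1 → 5, so m(4) = 5.
Codeword c = [0, 2, 1, 5, 0, 5] ∈ F_7^6.


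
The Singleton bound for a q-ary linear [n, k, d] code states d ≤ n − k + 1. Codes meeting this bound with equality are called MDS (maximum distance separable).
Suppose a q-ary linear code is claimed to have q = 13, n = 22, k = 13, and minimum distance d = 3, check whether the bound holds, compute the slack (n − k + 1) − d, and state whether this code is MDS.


Singleton RHS = n − k + 1 = 10, slack = 7, bound satisfied, not MDS.

Singleton bound: d ≤ n − k + 1.
Here n = 22, k = 13, so n − k + 1 = 10.
Given d = 3, check d ≤ 10: YES.
Slack = (n − k + 1) − d = 7.
The code is NOT MDS (slack = 7 > 0).
Description: the claimed parameters are [22, 13, 3]_13; such a code would be non-MDS.


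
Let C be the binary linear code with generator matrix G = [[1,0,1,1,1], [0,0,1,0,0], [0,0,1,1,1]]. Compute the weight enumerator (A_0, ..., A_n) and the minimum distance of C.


Weight distribution: A_0 = 1, A_1 = 2, A_2 = 2, A_3 = 2, A_4 = 1. Minimum distance d = 1.

Enumerate all 2^3 = 8 messages m ∈ F_2^3.
For each, compute codeword c = mG in F_2^5, then tally its weight.
  m = 000 → c = 00000, weight = 0.
  m = 100 → c = 10111, weight = 4.
  m = 010 → c = 00100, weight = 1.
  m = 110 → c = 10011, weight = 3.
  m = 001 → c = 00111, weight = 3.
  m = 101 → c = 10000, weight = 1.
  m = 011 → c = 00011, weight = 2.
  m = 111 → c = 10100, weight = 2.
Tally weights:
  weight 0: 1 codewords.
  weight 1: 2 codewords.
  weight 2: 2 codewords.
  weight 3: 2 codewords.
  weight 4: 1 codewords.
Minimum distance d = smallest w > 0 with A_w > 0 = 1.
Sanity: Σ A_w = 8 = 2^3 = 8 ✓.


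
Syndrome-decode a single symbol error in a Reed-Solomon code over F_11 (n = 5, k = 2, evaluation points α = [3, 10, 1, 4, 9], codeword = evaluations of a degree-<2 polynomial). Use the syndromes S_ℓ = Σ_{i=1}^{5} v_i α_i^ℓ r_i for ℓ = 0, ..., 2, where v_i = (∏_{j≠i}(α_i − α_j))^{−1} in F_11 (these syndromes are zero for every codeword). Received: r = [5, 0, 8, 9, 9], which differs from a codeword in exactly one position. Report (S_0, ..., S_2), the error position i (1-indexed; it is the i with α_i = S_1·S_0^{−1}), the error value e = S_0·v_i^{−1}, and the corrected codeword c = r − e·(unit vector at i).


S = (1, 9, 4), error at position 5, error magnitude e = 2, c = [5, 0, 8, 9, 7].

Step 1: column multipliers v_i = (∏_{j≠i}(α_i − α_j))^{−1} mod 11.
  i = 1 (α = 3): (3−10)(3−1)(3−4)(3−9) = (−7)·2·(−1)·(−6) = −84 ≡ 4, so v_1 = 4^{−1} = 3 (mod 11).
  i = 2 (α = 10): (10−3)(10−1)(10−4)(10−9) = 7·9·6·1 = 378 ≡ 4, so v_2 = 4^{−1} = 3 (mod 11).
  i = 3 (α = 1): (1−3)(1−10)(1−4)(1−9) = (−2)·(−9)·(−3)·(−8) = 432 ≡ 3, so v_3 = 3^{−1} = 4 (mod 11).
  i = 4 (α = 4): (4−3)(4−10)(4−1)(4−9) = 1·(−6)·3·(−5) = 90 ≡ 2, so v_4 = 2^{−1} = 6 (mod 11).
  i = 5 (α = 9): (9−3)(9−10)(9−1)(9−4) = 6·(−1)·8·5 = −240 ≡ 2, so v_5 = 2^{−1} = 6 (mod 11).
  v = [3, 3, 4, 6, 6].
Step 2: syndromes of r = [5, 0, 8, 9, 9] (all sums mod 11).
  S_0 = Σ v_i r_i = 3·5 + 3·0 + 4·8 + 6·9 + 6·9 = 155 ≡ 1.
  S_1 = Σ v_i α_i r_i = 3·3·5 + 3·10·0 + 4·1·8 + 6·4·9 + 6·9·9 = 779 ≡ 9.
  α_i^2 mod 11 = [9, 1, 1, 5, 4].
  S_2 = Σ v_i α_i^2 r_i = 3·9·5 + 3·1·0 + 4·1·8 + 6·5·9 + 6·4·9 = 653 ≡ 4.
  S = (1, 9, 4) ≠ 0, so r is not a codeword (an error is present).
Step 3: locate the error. For a single error e at position i, S_ℓ = v_i·e·α_i^ℓ, so α_err = S_1/S_0.
  S_0^{−1} = 1^{−1} = 1 (mod 11), so α_err = 9·1 = 9 ≡ 9 = α_5. Error position i = 5.
  Consistency check: S_2/S_1 = 4·5 = 20 ≡ 9 = α_err ✓ (single-error assumption holds).
Step 4: error magnitude e = S_0/v_5 = S_0·∏_{j≠5}(α_5 − α_j) = 1·2 = 2 ≡ 2 (mod 11).
Step 5: correct position 5: c_5 = r_5 − e = 9 − 2 ≡ 7 (mod 11). Hence c = [5, 0, 8, 9, 7].
  Check: interpolating c through the α_i gives m(x) = 4 + 4·x (degree < 2) with m(α_i) = c_i for every i, so c is indeed a codeword.


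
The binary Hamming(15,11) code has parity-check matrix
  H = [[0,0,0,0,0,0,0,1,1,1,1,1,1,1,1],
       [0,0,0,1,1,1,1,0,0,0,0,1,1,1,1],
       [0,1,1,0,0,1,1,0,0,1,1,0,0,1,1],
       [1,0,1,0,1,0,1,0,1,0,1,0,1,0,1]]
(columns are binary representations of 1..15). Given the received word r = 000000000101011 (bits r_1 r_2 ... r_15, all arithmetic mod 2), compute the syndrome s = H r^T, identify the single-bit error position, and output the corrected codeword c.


s = (0, 1, 1, 1)^T, error position = 7, corrected codeword c = 000000100101011

Compute s = H r^T mod 2 one row at a time:
  s_1 = 0 + 0 + 1 + 0 + 1 + 0 + 1 + 1 = 4 ≡ 0 (mod 2).
  s_2 = 0 + 0 + 0 + 0 + 1 + 0 + 1 + 1 = 3 ≡ 1 (mod 2).
  s_3 = 0 + 0 + 0 + 0 + 1 + 0 + 1 + 1 = 3 ≡ 1 (mod 2).
  s_4 = 0 + 0 + 0 + 0 + 0 + 0 + 0 + 1 = 1 ≡ 1 (mod 2).
s = (0, 1, 1, 1)^T — this equals column 7 of H (binary 0111), so error is at position 7.
Correct: flip bit 7 of r = 000000000101011 to get c = 000000100101011.


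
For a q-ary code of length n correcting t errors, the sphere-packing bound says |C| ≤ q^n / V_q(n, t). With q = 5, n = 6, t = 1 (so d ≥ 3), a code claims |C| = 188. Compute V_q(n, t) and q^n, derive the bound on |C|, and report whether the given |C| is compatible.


V_q(n, t) = 25, q^n = 15625, Hamming bound = 625, |C| = 188 ≤ bound (satisfied).

Step 1: Compute V_q(n, t) = Σ_{j=0}^1 C(n, j) (q−1)^j.
  j = 0: C(6,0)·(4)^0 = 1·1 = 1.
  j = 1: C(6,1)·(4)^1 = 6·4 = 24.
  V_q(n, t) = 1 + 24 = 25.
Step 2: q^n = 5^6 = 15625.
Step 3: Hamming bound ⌊q^n / V_q(n,t)⌋ = ⌊15625/25⌋ = 625.
Step 4: Compare |C| = 188 to 625: satisfied.
The claimed |C| lies below the Hamming bound.


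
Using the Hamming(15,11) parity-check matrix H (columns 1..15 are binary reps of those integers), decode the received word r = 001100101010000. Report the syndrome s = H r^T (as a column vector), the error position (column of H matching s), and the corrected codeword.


s = (0, 0, 1, 0)^T, error position = 2, corrected codeword c = 011100101010000

Compute s = H r^T mod 2 one row at a time:
  s_1 = 0 + 1 + 0 + 1 + 0 + 0 + 0 + 0 = 2 ≡ 0 (mod 2).
  s_2 = 1 + 0 + 0 + 1 + 0 + 0 + 0 + 0 = 2 ≡ 0 (mod 2).
  s_3 = 0 + 1 + 0 + 1 + 0 + 1 + 0 + 0 = 3 ≡ 1 (mod 2).
  s_4 = 0 + 1 + 0 + 1 + 1 + 1 + 0 + 0 = 4 ≡ 0 (mod 2).
s = (0, 0, 1, 0)^T — this equals column 2 of H (binary 0010), so error is at position 2.
Correct: flip bit 2 of r = 001100101010000 to get c = 011100101010000.


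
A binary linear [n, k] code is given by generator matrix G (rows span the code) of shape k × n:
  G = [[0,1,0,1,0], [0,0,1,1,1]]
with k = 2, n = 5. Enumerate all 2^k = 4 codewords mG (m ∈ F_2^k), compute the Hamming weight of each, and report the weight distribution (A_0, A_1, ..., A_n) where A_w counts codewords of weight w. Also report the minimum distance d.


Weight distribution: A_0 = 1, A_2 = 1, A_3 = 2. Minimum distance d = 2.

Enumerate all 2^2 = 4 messages m ∈ F_2^2.
For each, compute codeword c = mG in F_2^5, then tally its weight.
  m = 00 → c = 00000, weight = 0.
  m = 10 → c = 01010, weight = 2.
  m = 01 → c = 00111, weight = 3.
  m = 11 → c = 01101, weight = 3.
Tally weights:
  weight 0: 1 codewords.
  weight 2: 1 codewords.
  weight 3: 2 codewords.
Minimum distance d = smallest w > 0 with A_w > 0 = 2.
Sanity: Σ A_w = 4 = 2^2 = 4 ✓.


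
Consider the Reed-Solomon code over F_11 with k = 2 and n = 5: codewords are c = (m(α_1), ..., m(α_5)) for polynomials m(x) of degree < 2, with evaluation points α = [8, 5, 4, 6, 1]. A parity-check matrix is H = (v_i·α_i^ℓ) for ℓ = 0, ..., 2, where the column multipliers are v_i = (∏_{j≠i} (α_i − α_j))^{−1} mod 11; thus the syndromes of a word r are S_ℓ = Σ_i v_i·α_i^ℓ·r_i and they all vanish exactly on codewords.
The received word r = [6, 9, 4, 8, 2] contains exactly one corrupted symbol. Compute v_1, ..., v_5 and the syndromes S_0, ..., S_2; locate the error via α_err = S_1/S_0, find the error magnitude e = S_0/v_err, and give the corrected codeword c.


S = (3, 1, 4), error at position 3, error magnitude e = 5, c = [6, 9, 10, 8, 2].

Step 1: column multipliers v_i = (∏_{j≠i}(α_i − α_j))^{−1} mod 11.
  i = 1 (α = 8): (8−5)(8−4)(8−6)(8−1) = 3·4·2·7 = 168 ≡ 3, so v_1 = 3^{−1} = 4 (mod 11).
  i = 2 (α = 5): (5−8)(5−4)(5−6)(5−1) = (−3)·1·(−1)·4 = 12 ≡ 1, so v_2 = 1^{−1} = 1 (mod 11).
  i = 3 (α = 4): (4−8)(4−5)(4−6)(4−1) = (−4)·(−1)·(−2)·3 = −24 ≡ 9, so v_3 = 9^{−1} = 5 (mod 11).
  i = 4 (α = 6): (6−8)(6−5)(6−4)(6−1) = (−2)·1·2·5 = −20 ≡ 2, so v_4 = 2^{−1} = 6 (mod 11).
  i = 5 (α = 1): (1−8)(1−5)(1−4)(1−6) = (−7)·(−4)·(−3)·(−5) = 420 ≡ 2, so v_5 = 2^{−1} = 6 (mod 11).
  v = [4, 1, 5, 6, 6].
Step 2: syndromes of r = [6, 9, 4, 8, 2] (all sums mod 11).
  S_0 = Σ v_i r_i = 4·6 + 1·9 + 5·4 + 6·8 + 6·2 = 113 ≡ 3.
  S_1 = Σ v_i α_i r_i = 4·8·6 + 1·5·9 + 5·4·4 + 6·6·8 + 6·1·2 = 617 ≡ 1.
  α_i^2 mod 11 = [9, 3, 5, 3, 1].
  S_2 = Σ v_i α_i^2 r_i = 4·9·6 + 1·3·9 + 5·5·4 + 6·3·8 + 6·1·2 = 499 ≡ 4.
  S = (3, 1, 4) ≠ 0, so r is not a codeword (an error is present).
Step 3: locate the error. For a single error e at position i, S_ℓ = v_i·e·α_i^ℓ, so α_err = S_1/S_0.
  S_0^{−1} = 3^{−1} = 4 (mod 11), so α_err = 1·4 = 4 ≡ 4 = α_3. Error position i = 3.
  Consistency check: S_2/S_1 = 4·1 = 4 ≡ 4 = α_err ✓ (single-error assumption holds).
Step 4: error magnitude e = S_0/v_3 = S_0·∏_{j≠3}(α_3 − α_j) = 3·9 = 27 ≡ 5 (mod 11).
Step 5: correct position 3: c_3 = r_3 − e = 4 − 5 ≡ 10 (mod 11). Hence c = [6, 9, 10, 8, 2].
  Check: interpolating c through the α_i gives m(x) = 3 + 10·x (degree < 2) with m(α_i) = c_i for every i, so c is indeed a codeword.


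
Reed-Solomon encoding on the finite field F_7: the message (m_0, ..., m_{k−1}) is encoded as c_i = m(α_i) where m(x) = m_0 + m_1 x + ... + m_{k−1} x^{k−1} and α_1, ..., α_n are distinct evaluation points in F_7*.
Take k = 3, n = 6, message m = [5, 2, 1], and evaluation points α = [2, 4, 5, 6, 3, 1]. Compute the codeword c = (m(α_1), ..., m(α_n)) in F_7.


c = [6, 1, 5, 4, 6, 1]

Message polynomial: m(x) = 5 + 2·x + 1·x^2 (mod 7).
For each evaluation point α_i, compute m(α_i) mod 7:
  α_1 = 2: Horner steps 1 → 4 → 6, so m(2) = 6.
  α_2 = 4: Horner steps 1 → 6 → 1, so m(4) = 1.
  α_3 = 5: Horner steps 1 → 0 → 5, so m(5) = 5.
  α_4 = 6: Horner steps 1 → 1 → 4, so m(6) = 4.
  α_5 = 3: Horner steps 1 → 5 → 6, so m(3) = 6.
  α_6 = 1: Horner steps 1 → 3 → 1, so m(1) = 1.
Codeword c = [6, 1, 5, 4, 6, 1] ∈ F_7^6.


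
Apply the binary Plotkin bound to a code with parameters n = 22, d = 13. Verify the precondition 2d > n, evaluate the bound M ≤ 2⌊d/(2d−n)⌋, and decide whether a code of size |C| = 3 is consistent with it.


Plotkin bound M ≤ 6; given |C| = 3 ≤ bound (satisfied).

Check applicability: 2d = 26, n = 22.
2d − n = 4 > 0, so Plotkin applies.
Compute d/(2d−n) = 13/4 ≈ 3.2500.
⌊d/(2d−n)⌋ = 3.
Plotkin bound: M ≤ 2·3 = 6.
Given |C| = 3, check: satisfied.
This |C| is below the Plotkin bound.


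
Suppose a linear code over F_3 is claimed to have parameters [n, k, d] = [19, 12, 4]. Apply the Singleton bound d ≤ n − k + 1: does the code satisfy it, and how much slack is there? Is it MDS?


Singleton RHS = n − k + 1 = 8, slack = 4, bound satisfied, not MDS.

Singleton bound: d ≤ n − k + 1.
Here n = 19, k = 12, so n − k + 1 = 8.
Given d = 4, check d ≤ 8: YES.
Slack = (n − k + 1) − d = 4.
The code is NOT MDS (slack = 4 > 0).
Description: the claimed parameters are [19, 12, 4]_3; such a code would be non-MDS.


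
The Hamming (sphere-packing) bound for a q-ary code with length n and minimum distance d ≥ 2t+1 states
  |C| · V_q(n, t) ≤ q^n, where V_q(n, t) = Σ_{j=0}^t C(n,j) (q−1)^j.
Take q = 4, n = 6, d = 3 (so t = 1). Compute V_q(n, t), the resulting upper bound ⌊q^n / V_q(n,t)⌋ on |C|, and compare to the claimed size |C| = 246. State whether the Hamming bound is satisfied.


V_q(n, t) = 19, q^n = 4096, Hamming bound = 215, |C| = 246 > bound (violated).

Step 1: Compute V_q(n, t) = Σ_{j=0}^1 C(n, j) (q−1)^j.
  j = 0: C(6,0)·(3)^0 = 1·1 = 1.
  j = 1: C(6,1)·(3)^1 = 6·3 = 18.
  V_q(n, t) = 1 + 18 = 19.
Step 2: q^n = 4^6 = 4096.
Step 3: Hamming bound ⌊q^n / V_q(n,t)⌋ = ⌊4096/19⌋ = 215.
Step 4: Compare |C| = 246 to 215: violated.
The claimed |C| lies above the Hamming bound, so no 4-ary code of length 6 with d ≥ 3 can have 246 codewords.


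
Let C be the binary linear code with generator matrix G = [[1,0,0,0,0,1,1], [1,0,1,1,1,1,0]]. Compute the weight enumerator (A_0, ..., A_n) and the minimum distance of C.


Weight distribution: A_0 = 1, A_3 = 1, A_4 = 1, A_5 = 1. Minimum distance d = 3.

Enumerate all 2^2 = 4 messages m ∈ F_2^2.
For each, compute codeword c = mG in F_2^7, then tally its weight.
  m = 00 → c = 0000000, weight = 0.
  m = 10 → c = 1000011, weight = 3.
  m = 01 → c = 1011110, weight = 5.
  m = 11 → c = 0011101, weight = 4.
Tally weights:
  weight 0: 1 codewords.
  weight 3: 1 codewords.
  weight 4: 1 codewords.
  weight 5: 1 codewords.
Minimum distance d = smallest w > 0 with A_w > 0 = 3.
Sanity: Σ A_w = 4 = 2^2 = 4 ✓.


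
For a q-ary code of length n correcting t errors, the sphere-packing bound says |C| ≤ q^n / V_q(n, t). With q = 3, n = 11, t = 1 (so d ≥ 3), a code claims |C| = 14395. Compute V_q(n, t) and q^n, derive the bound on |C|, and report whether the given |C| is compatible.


V_q(n, t) = 23, q^n = 177147, Hamming bound = 7702, |C| = 14395 > bound (violated).

Step 1: Compute V_q(n, t) = Σ_{j=0}^1 C(n, j) (q−1)^j.
  j = 0: C(11,0)·(2)^0 = 1·1 = 1.
  j = 1: C(11,1)·(2)^1 = 11·2 = 22.
  V_q(n, t) = 1 + 22 = 23.
Step 2: q^n = 3^11 = 177147.
Step 3: Hamming bound ⌊q^n / V_q(n,t)⌋ = ⌊177147/23⌋ = 7702.
Step 4: Compare |C| = 14395 to 7702: violated.
The claimed |C| lies above the Hamming bound, so no 3-ary code of length 11 with d ≥ 3 can have 14395 codewords.


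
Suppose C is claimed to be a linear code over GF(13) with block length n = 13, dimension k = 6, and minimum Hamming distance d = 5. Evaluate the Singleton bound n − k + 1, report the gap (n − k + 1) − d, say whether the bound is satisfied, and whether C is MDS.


Singleton RHS = n − k + 1 = 8, slack = 3, bound satisfied, not MDS.

Singleton bound: d ≤ n − k + 1.
Here n = 13, k = 6, so n − k + 1 = 8.
Given d = 5, check d ≤ 8: YES.
Slack = (n − k + 1) − d = 3.
The code is NOT MDS (slack = 3 > 0).
Description: the claimed parameters are [13, 6, 5]_13; such a code would be non-MDS.


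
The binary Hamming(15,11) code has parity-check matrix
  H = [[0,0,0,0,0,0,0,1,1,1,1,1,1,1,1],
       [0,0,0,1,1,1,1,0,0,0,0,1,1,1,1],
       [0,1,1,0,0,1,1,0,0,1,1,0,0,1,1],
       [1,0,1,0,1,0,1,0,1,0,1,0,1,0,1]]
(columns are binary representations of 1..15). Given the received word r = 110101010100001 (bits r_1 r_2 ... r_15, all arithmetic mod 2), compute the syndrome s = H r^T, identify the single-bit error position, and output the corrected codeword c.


s = (1, 1, 0, 0)^T, error position = 12, corrected codeword c = 110101010101001

Compute s = H r^T mod 2 one row at a time:
  s_1 = 1 + 0 + 1 + 0 + 0 + 0 + 0 + 1 = 3 ≡ 1 (mod 2).
  s_2 = 1 + 0 + 1 + 0 + 0 + 0 + 0 + 1 = 3 ≡ 1 (mod 2).
  s_3 = 1 + 0 + 1 + 0 + 1 + 0 + 0 + 1 = 4 ≡ 0 (mod 2).
  s_4 = 1 + 0 + 0 + 0 + 0 + 0 + 0 + 1 = 2 ≡ 0 (mod 2).
s = (1, 1, 0, 0)^T — this equals column 12 of H (binary 1100), so error is at position 12.
Correct: flip bit 12 of r = 110101010100001 to get c = 110101010101001.


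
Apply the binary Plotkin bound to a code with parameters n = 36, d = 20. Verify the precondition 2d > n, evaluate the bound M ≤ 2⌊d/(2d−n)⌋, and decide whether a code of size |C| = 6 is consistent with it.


Plotkin bound M ≤ 10; given |C| = 6 ≤ bound (satisfied).

Check applicability: 2d = 40, n = 36.
2d − n = 4 > 0, so Plotkin applies.
Compute d/(2d−n) = 20/4 ≈ 5.0000.
⌊d/(2d−n)⌋ = 5.
Plotkin bound: M ≤ 2·5 = 10.
Given |C| = 6, check: satisfied.
This |C| is below the Plotkin bound.


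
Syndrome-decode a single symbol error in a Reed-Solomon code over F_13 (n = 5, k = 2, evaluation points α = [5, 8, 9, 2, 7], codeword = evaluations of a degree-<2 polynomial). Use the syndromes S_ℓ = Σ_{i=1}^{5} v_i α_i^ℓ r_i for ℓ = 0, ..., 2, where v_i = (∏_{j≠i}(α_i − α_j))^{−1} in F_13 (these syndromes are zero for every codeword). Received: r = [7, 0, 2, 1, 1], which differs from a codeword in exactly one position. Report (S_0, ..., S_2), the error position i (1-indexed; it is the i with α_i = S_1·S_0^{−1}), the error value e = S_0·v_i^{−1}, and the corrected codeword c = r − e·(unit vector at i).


S = (6, 3, 8), error at position 5, error magnitude e = 3, c = [7, 0, 2, 1, 11].

Step 1: column multipliers v_i = (∏_{j≠i}(α_i − α_j))^{−1} mod 13.
  i = 1 (α = 5): (5−8)(5−9)(5−2)(5−7) = (−3)·(−4)·3·(−2) = −72 ≡ 6, so v_1 = 6^{−1} = 11 (mod 13).
  i = 2 (α = 8): (8−5)(8−9)(8−2)(8−7) = 3·(−1)·6·1 = −18 ≡ 8, so v_2 = 8^{−1} = 5 (mod 13).
  i = 3 (α = 9): (9−5)(9−8)(9−2)(9−7) = 4·1·7·2 = 56 ≡ 4, so v_3 = 4^{−1} = 10 (mod 13).
  i = 4 (α = 2): (2−5)(2−8)(2−9)(2−7) = (−3)·(−6)·(−7)·(−5) = 630 ≡ 6, so v_4 = 6^{−1} = 11 (mod 13).
  i = 5 (α = 7): (7−5)(7−8)(7−9)(7−2) = 2·(−1)·(−2)·5 = 20 ≡ 7, so v_5 = 7^{−1} = 2 (mod 13).
  v = [11, 5, 10, 11, 2].
Step 2: syndromes of r = [7, 0, 2, 1, 1] (all sums mod 13).
  S_0 = Σ v_i r_i = 11·7 + 5·0 + 10·2 + 11·1 + 2·1 = 110 ≡ 6.
  S_1 = Σ v_i α_i r_i = 11·5·7 + 5·8·0 + 10·9·2 + 11·2·1 + 2·7·1 = 601 ≡ 3.
  α_i^2 mod 13 = [12, 12, 3, 4, 10].
  S_2 = Σ v_i α_i^2 r_i = 11·12·7 + 5·12·0 + 10·3·2 + 11·4·1 + 2·10·1 = 1048 ≡ 8.
  S = (6, 3, 8) ≠ 0, so r is not a codeword (an error is present).
Step 3: locate the error. For a single error e at position i, S_ℓ = v_i·e·α_i^ℓ, so α_err = S_1/S_0.
  S_0^{−1} = 6^{−1} = 11 (mod 13), so α_err = 3·11 = 33 ≡ 7 = α_5. Error position i = 5.
  Consistency check: S_2/S_1 = 8·9 = 72 ≡ 7 = α_err ✓ (single-error assumption holds).
Step 4: error magnitude e = S_0/v_5 = S_0·∏_{j≠5}(α_5 − α_j) = 6·7 = 42 ≡ 3 (mod 13).
Step 5: correct position 5: c_5 = r_5 − e = 1 − 3 ≡ 11 (mod 13). Hence c = [7, 0, 2, 1, 11].
  Check: interpolating c through the α_i gives m(x) = 10 + 2·x (degree < 2) with m(α_i) = c_i for every i, so c is indeed a codeword.


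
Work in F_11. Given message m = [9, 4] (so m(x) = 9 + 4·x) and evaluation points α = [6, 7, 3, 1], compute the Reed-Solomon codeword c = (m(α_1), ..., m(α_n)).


c = [0, 4, 10, 2]

Message polynomial: m(x) = 9 + 4·x (mod 11).
For each evaluation point α_i, compute m(α_i) mod 11:
  α_1 = 6: Horner steps 4 → 0, so m(6) = 0.
  α_2 = 7: Horner steps 4 → 4, so m(7) = 4.
  α_3 = 3: Horner steps 4 → 10, so m(3) = 10.
  α_4 = 1: Horner steps 4 → 2, so m(1) = 2.
Codeword c = [0, 4, 10, 2] ∈ F_11^4.


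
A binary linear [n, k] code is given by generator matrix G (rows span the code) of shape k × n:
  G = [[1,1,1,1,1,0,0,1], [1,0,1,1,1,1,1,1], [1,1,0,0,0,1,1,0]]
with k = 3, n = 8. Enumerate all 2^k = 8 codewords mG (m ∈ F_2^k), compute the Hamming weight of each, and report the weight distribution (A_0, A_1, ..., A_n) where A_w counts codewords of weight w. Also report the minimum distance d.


Weight distribution: A_0 = 1, A_1 = 1, A_3 = 1, A_4 = 1, A_5 = 1, A_6 = 2, A_7 = 1. Minimum distance d = 1.

Enumerate all 2^3 = 8 messages m ∈ F_2^3.
For each, compute codeword c = mG in F_2^8, then tally its weight.
  m = 000 → c = 00000000, weight = 0.
  m = 100 → c = 11111001, weight = 6.
  m = 010 → c = 10111111, weight = 7.
  m = 110 → c = 01000110, weight = 3.
  m = 001 → c = 11000110, weight = 4.
  m = 101 → c = 00111111, weight = 6.
  m = 011 → c = 01111001, weight = 5.
  m = 111 → c = 10000000, weight = 1.
Tally weights:
  weight 0: 1 codewords.
  weight 1: 1 codewords.
  weight 3: 1 codewords.
  weight 4: 1 codewords.
  weight 5: 1 codewords.
  weight 6: 2 codewords.
  weight 7: 1 codewords.
Minimum distance d = smallest w > 0 with A_w > 0 = 1.
Sanity: Σ A_w = 8 = 2^3 = 8 ✓.


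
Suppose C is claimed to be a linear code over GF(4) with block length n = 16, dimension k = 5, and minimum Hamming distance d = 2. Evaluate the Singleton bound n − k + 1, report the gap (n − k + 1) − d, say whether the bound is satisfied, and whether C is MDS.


Singleton RHS = n − k + 1 = 12, slack = 10, bound satisfied, not MDS.

Singleton bound: d ≤ n − k + 1.
Here n = 16, k = 5, so n − k + 1 = 12.
Given d = 2, check d ≤ 12: YES.
Slack = (n − k + 1) − d = 10.
The code is NOT MDS (slack = 10 > 0).
Description: the claimed parameters are [16, 5, 2]_4; such a code would be non-MDS.


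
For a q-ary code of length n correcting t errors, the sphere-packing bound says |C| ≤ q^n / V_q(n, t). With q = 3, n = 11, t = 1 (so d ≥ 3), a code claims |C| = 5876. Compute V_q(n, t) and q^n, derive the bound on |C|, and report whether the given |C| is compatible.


V_q(n, t) = 23, q^n = 177147, Hamming bound = 7702, |C| = 5876 ≤ bound (satisfied).

Step 1: Compute V_q(n, t) = Σ_{j=0}^1 C(n, j) (q−1)^j.
  j = 0: C(11,0)·(2)^0 = 1·1 = 1.
  j = 1: C(11,1)·(2)^1 = 11·2 = 22.
  V_q(n, t) = 1 + 22 = 23.
Step 2: q^n = 3^11 = 177147.
Step 3: Hamming bound ⌊q^n / V_q(n,t)⌋ = ⌊177147/23⌋ = 7702.
Step 4: Compare |C| = 5876 to 7702: satisfied.
The claimed |C| lies below the Hamming bound.


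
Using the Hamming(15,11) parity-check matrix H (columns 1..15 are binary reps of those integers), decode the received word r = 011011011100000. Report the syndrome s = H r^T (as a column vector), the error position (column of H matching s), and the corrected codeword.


s = (1, 0, 0, 1)^T, error position = 9, corrected codeword c = 011011010100000

Compute s = H r^T mod 2 one row at a time:
  s_1 = 1 + 1 + 1 + 0 + 0 + 0 + 0 + 0 = 3 ≡ 1 (mod 2).
  s_2 = 0 + 1 + 1 + 0 + 0 + 0 + 0 + 0 = 2 ≡ 0 (mod 2).
  s_3 = 1 + 1 + 1 + 0 + 1 + 0 + 0 + 0 = 4 ≡ 0 (mod 2).
  s_4 = 0 + 1 + 1 + 0 + 1 + 0 + 0 + 0 = 3 ≡ 1 (mod 2).
s = (1, 0, 0, 1)^T — this equals column 9 of H (binary 1001), so error is at position 9.
Correct: flip bit 9 of r = 011011011100000 to get c = 011011010100000.


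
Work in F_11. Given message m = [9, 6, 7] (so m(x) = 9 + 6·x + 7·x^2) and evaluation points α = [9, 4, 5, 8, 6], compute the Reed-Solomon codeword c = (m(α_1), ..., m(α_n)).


c = [3, 2, 5, 10, 0]

Message polynomial: m(x) = 9 + 6·x + 7·x^2 (mod 11).
For each evaluation point α_i, compute m(α_i) mod 11:
  α_1 = 9: Horner steps 7 → 3 → 3, so m(9) = 3.
  α_2 = 4: Horner steps 7 → 1 → 2, so m(4) = 2.
  α_3 = 5: Horner steps 7 → 8 → 5, so m(5) = 5.
  α_4 = 8: Horner steps 7 → 7 → 10, so m(8) = 10.
  α_5 = 6: Horner steps 7 → 4 → 0, so m(6) = 0.
Codeword c = [3, 2, 5, 10, 0] ∈ F_11^5.


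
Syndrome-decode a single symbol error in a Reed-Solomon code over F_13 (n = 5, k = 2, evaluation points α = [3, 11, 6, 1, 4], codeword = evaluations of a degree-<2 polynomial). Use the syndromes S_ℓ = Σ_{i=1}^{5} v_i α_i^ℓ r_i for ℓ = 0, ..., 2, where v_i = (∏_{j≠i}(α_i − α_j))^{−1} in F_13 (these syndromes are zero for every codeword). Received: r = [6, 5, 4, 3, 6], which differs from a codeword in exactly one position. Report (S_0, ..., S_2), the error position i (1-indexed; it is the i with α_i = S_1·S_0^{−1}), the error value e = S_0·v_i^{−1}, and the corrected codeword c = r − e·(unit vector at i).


S = (6, 11, 5), error at position 5, error magnitude e = 5, c = [6, 5, 4, 3, 1].

Step 1: column multipliers v_i = (∏_{j≠i}(α_i − α_j))^{−1} mod 13.
  i = 1 (α = 3): (3−11)(3−6)(3−1)(3−4) = (−8)·(−3)·2·(−1) = −48 ≡ 4, so v_1 = 4^{−1} = 10 (mod 13).
  i = 2 (α = 11): (11−3)(11−6)(11−1)(11−4) = 8·5·10·7 = 2800 ≡ 5, so v_2 = 5^{−1} = 8 (mod 13).
  i = 3 (α = 6): (6−3)(6−11)(6−1)(6−4) = 3·(−5)·5·2 = −150 ≡ 6, so v_3 = 6^{−1} = 11 (mod 13).
  i = 4 (α = 1): (1−3)(1−11)(1−6)(1−4) = (−2)·(−10)·(−5)·(−3) = 300 ≡ 1, so v_4 = 1^{−1} = 1 (mod 13).
  i = 5 (α = 4): (4−3)(4−11)(4−6)(4−1) = 1·(−7)·(−2)·3 = 42 ≡ 3, so v_5 = 3^{−1} = 9 (mod 13).
  v = [10, 8, 11, 1, 9].
Step 2: syndromes of r = [6, 5, 4, 3, 6] (all sums mod 13).
  S_0 = Σ v_i r_i = 10·6 + 8·5 + 11·4 + 1·3 + 9·6 = 201 ≡ 6.
  S_1 = Σ v_i α_i r_i = 10·3·6 + 8·11·5 + 11·6·4 + 1·1·3 + 9·4·6 = 1103 ≡ 11.
  α_i^2 mod 13 = [9, 4, 10, 1, 3].
  S_2 = Σ v_i α_i^2 r_i = 10·9·6 + 8·4·5 + 11·10·4 + 1·1·3 + 9·3·6 = 1305 ≡ 5.
  S = (6, 11, 5) ≠ 0, so r is not a codeword (an error is present).
Step 3: locate the error. For a single error e at position i, S_ℓ = v_i·e·α_i^ℓ, so α_err = S_1/S_0.
  S_0^{−1} = 6^{−1} = 11 (mod 13), so α_err = 11·11 = 121 ≡ 4 = α_5. Error position i = 5.
  Consistency check: S_2/S_1 = 5·6 = 30 ≡ 4 = α_err ✓ (single-error assumption holds).
Step 4: error magnitude e = S_0/v_5 = S_0·∏_{j≠5}(α_5 − α_j) = 6·3 = 18 ≡ 5 (mod 13).
Step 5: correct position 5: c_5 = r_5 − e = 6 − 5 ≡ 1 (mod 13). Hence c = [6, 5, 4, 3, 1].
  Check: interpolating c through the α_i gives m(x) = 8 + 8·x (degree < 2) with m(α_i) = c_i for every i, so c is indeed a codeword.


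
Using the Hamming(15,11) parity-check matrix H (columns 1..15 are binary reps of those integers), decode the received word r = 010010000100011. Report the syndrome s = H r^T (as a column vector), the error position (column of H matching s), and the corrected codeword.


s = (1, 1, 0, 0)^T, error position = 12, corrected codeword c = 010010000101011

Compute s = H r^T mod 2 one row at a time:
  s_1 = 0 + 0 + 1 + 0 + 0 + 0 + 1 + 1 = 3 ≡ 1 (mod 2).
  s_2 = 0 + 1 + 0 + 0 + 0 + 0 + 1 + 1 = 3 ≡ 1 (mod 2).
  s_3 = 1 + 0 + 0 + 0 + 1 + 0 + 1 + 1 = 4 ≡ 0 (mod 2).
  s_4 = 0 + 0 + 1 + 0 + 0 + 0 + 0 + 1 = 2 ≡ 0 (mod 2).
s = (1, 1, 0, 0)^T — this equals column 12 of H (binary 1100), so error is at position 12.
Correct: flip bit 12 of r = 010010000100011 to get c = 010010000101011.


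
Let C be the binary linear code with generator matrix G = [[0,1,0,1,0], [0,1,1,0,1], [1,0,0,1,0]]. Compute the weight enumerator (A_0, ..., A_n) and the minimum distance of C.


Weight distribution: A_0 = 1, A_2 = 3, A_3 = 3, A_5 = 1. Minimum distance d = 2.

Enumerate all 2^3 = 8 messages m ∈ F_2^3.
For each, compute codeword c = mG in F_2^5, then tally its weight.
  m = 000 → c = 00000, weight = 0.
  m = 100 → c = 01010, weight = 2.
  m = 010 → c = 01101, weight = 3.
  m = 110 → c = 00111, weight = 3.
  m = 001 → c = 10010, weight = 2.
  m = 101 → c = 11000, weight = 2.
  m = 011 → c = 11111, weight = 5.
  m = 111 → c = 10101, weight = 3.
Tally weights:
  weight 0: 1 codewords.
  weight 2: 3 codewords.
  weight 3: 3 codewords.
  weight 5: 1 codewords.
Minimum distance d = smallest w > 0 with A_w > 0 = 2.
Sanity: Σ A_w = 8 = 2^3 = 8 ✓.


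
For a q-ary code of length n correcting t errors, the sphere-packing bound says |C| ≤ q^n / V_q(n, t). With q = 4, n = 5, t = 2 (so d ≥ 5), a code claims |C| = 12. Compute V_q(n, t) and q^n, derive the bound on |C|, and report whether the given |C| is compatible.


V_q(n, t) = 106, q^n = 1024, Hamming bound = 9, |C| = 12 > bound (violated).

Step 1: Compute V_q(n, t) = Σ_{j=0}^2 C(n, j) (q−1)^j.
  j = 0: C(5,0)·(3)^0 = 1·1 = 1.
  j = 1: C(5,1)·(3)^1 = 5·3 = 15.
  j = 2: C(5,2)·(3)^2 = 10·9 = 90.
  V_q(n, t) = 1 + 15 + 90 = 106.
Step 2: q^n = 4^5 = 1024.
Step 3: Hamming bound ⌊q^n / V_q(n,t)⌋ = ⌊1024/106⌋ = 9.
Step 4: Compare |C| = 12 to 9: violated.
The claimed |C| lies above the Hamming bound, so no 4-ary code of length 5 with d ≥ 5 can have 12 codewords.
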